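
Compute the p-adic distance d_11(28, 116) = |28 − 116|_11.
d_11(28, 116) = 1/11

Step 1 — x − y = 28 − 116 = -88. Step 2 — v_11(-88) = 1 (factor: -88 = −(11^1 · 8); the sign does not affect v_p). Step 3 — |x − y|_11 = 11^{-1} = 1/11.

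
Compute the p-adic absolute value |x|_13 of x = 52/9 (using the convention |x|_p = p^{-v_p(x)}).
|52/9|_13 = 1/13

Step 1 — compute v_13(x) by factoring powers of 13 out of the numerator and denominator: v_13(52/9) = 1. Step 2 — apply |x|_p = p^{-v_p(x)} = 13^{-1} = 1/13.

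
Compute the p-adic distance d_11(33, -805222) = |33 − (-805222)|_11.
d_11(33, -805222) = 1/161051

Step 1 — x − y = 33 − (-805222) = 805255. Step 2 — v_11(805255) = 5 (factor: 805255 = (11^5 · 5); the sign does not affect v_p). Step 3 — |x − y|_11 = 11^{-5} = 1/161051.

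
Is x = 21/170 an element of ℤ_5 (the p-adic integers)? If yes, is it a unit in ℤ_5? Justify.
x ∉ ℤ_5 (v_5(x) = -1 < 0)

ℤ_5 = {x ∈ ℚ_5 : v_5(x) ≥ 0} and ℤ_5^× = {x ∈ ℤ_5 : v_5(x) = 0}. Here v_5(21/170) = v_5(num) − v_5(den) = -1; compare against these criteria.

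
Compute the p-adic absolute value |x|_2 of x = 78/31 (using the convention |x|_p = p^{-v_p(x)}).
|78/31|_2 = 1/2

Step 1 — compute v_2(x) by factoring powers of 2 out of the numerator and denominator: v_2(78/31) = 1. Step 2 — apply |x|_p = p^{-v_p(x)} = 2^{-1} = 1/2.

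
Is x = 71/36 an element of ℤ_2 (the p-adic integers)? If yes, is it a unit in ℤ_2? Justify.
x ∉ ℤ_2 (v_2(x) = -2 < 0)

ℤ_2 = {x ∈ ℚ_2 : v_2(x) ≥ 0} and ℤ_2^× = {x ∈ ℤ_2 : v_2(x) = 0}. Here v_2(71/36) = v_2(num) − v_2(den) = -2; compare against these criteria.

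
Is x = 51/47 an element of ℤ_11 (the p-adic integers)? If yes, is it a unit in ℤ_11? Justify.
x ∈ ℤ_11^× (unit); v_11(x) = 0

ℤ_11 = {x ∈ ℚ_11 : v_11(x) ≥ 0} and ℤ_11^× = {x ∈ ℤ_11 : v_11(x) = 0}. Here v_11(51/47) = v_11(num) − v_11(den) = 0; compare against these criteria.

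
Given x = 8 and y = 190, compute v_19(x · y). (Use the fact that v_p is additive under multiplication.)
v_19(1520) = 1

v_p(x) = 0 (factor: 8 = 19^0 · 8); v_p(y) = 1 (factor: 190 = 19^1 · 10). Additivity: v_p(xy) = v_p(x) + v_p(y) = 0 + 1 = 1. (Direct check: xy = 1520 = 19^1 · (80).)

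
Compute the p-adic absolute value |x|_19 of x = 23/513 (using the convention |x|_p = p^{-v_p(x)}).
|23/513|_19 = 19

Step 1 — compute v_19(x) by factoring powers of 19 out of the numerator and denominator: v_19(23/513) = -1. Step 2 — apply |x|_p = p^{-v_p(x)} = 19^{1} = 19.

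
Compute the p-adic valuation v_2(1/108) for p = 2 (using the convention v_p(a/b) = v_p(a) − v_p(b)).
v_2(1/108) = -2

Factor powers of 2 from the numerator and denominator of the reduced fraction: 1 = 2^0 · 1 and 108 = 2^2 · 27. Apply v_p(a/b) = v_p(a) − v_p(b): v_2(1/108) = 0 − 2 = -2.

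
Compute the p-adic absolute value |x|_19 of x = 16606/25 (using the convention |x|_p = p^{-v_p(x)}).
|16606/25|_19 = 1/361

Step 1 — compute v_19(x) by factoring powers of 19 out of the numerator and denominator: v_19(16606/25) = 2. Step 2 — apply |x|_p = p^{-v_p(x)} = 19^{-2} = 1/361.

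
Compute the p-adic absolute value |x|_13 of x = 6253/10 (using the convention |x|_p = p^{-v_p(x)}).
|6253/10|_13 = 1/169

Step 1 — compute v_13(x) by factoring powers of 13 out of the numerator and denominator: v_13(6253/10) = 2. Step 2 — apply |x|_p = p^{-v_p(x)} = 13^{-2} = 1/169.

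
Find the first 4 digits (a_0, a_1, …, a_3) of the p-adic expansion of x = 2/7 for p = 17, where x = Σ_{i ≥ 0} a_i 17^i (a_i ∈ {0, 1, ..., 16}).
(a_0, …, a_3) = (10, 14, 4, 7)

v_17(2/7) = 0 (numerator and denominator both coprime to 17), so x ∈ ℤ_17^×. Compute digits iteratively via a_i = x_i mod 17, x_{i+1} = (x_i − a_i)/17, with x_0 = x:
  x_0 = 2/7;  a_0 = 10;  x_1 = (x_0 − 10)/17 = -4/7
  x_1 = -4/7;  a_1 = 14;  x_2 = (x_1 − 14)/17 = -6/7
  x_2 = -6/7;  a_2 = 4;  x_3 = (x_2 − 4)/17 = -2/7
  x_3 = -2/7;  a_3 = 7;  x_4 = (x_3 − 7)/17 = -3/7
Digits: (10, 14, 4, 7).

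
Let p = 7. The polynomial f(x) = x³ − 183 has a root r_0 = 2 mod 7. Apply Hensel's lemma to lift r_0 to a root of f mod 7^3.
r_2 = 233 (mod 343)

Hensel: r_{i+1} = r_i − f(r_i)/f′(r_i) mod 7^{i+2}, where f′(x) = 3x². Iterate:
  r_0 = 2 (mod 7)
  r_1 = 37 (mod 49)
  r_2 = 233 (mod 343)
Final: r = 233 with f(r) ≡ 0 mod 7^3.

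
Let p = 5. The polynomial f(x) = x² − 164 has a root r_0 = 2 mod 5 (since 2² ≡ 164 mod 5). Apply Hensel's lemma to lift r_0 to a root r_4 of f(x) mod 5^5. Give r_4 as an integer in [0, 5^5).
r_4 = 1392 (mod 3125)

Hensel's recurrence: r_{i+1} = r_i − f(r_i)·(f′(r_i))^{-1} mod 5^{i+2}, with f′(x) = 2x. Iterate:
  r_0 = 2 (mod 5)
  r_1 = 17 (mod 25)
  r_2 = 17 (mod 125)
  r_3 = 142 (mod 625)
  r_4 = 1392 (mod 3125)
Final: r_4 = 1392, and one checks f(r_4) ≡ 0 mod 5^5.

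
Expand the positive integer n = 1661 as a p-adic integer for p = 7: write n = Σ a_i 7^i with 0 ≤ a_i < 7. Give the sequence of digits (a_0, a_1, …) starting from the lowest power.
(a_0, a_1, …) = (2, 6, 5, 4)

Repeated division by 7 gives the digits low-to-high: 1661 = 2 + 6·7^1 + 5·7^2 + 4·7^3. Digit sequence: (2, 6, 5, 4).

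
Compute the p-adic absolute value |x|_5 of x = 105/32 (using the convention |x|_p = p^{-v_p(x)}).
|105/32|_5 = 1/5

Step 1 — compute v_5(x) by factoring powers of 5 out of the numerator and denominator: v_5(105/32) = 1. Step 2 — apply |x|_p = p^{-v_p(x)} = 5^{-1} = 1/5.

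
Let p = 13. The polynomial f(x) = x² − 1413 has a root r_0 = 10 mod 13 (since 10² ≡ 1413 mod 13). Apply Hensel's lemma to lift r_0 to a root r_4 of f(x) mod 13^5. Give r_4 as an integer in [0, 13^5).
r_4 = 11086 (mod 371293)

Hensel's recurrence: r_{i+1} = r_i − f(r_i)·(f′(r_i))^{-1} mod 13^{i+2}, with f′(x) = 2x. Iterate:
  r_0 = 10 (mod 13)
  r_1 = 101 (mod 169)
  r_2 = 101 (mod 2197)
  r_3 = 11086 (mod 28561)
  r_4 = 11086 (mod 371293)
Final: r_4 = 11086, and one checks f(r_4) ≡ 0 mod 13^5.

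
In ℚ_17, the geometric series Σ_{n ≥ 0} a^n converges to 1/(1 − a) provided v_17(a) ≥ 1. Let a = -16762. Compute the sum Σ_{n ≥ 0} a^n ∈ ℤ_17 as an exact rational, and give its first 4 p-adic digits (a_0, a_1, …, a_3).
Σ a^n = 1/(1 − a) = 1/16763;  first 4 digits = (1, 0, 10, 13)

v_17(a) = 2 ≥ 1, so the series converges in ℤ_17 to 1/(1 − a) = 1/(1 − (-16762)) = 1/16763. Expand this rational in ℤ_17: compute digits iteratively via d_i = x_i mod 17, x_{i+1} = (x_i − d_i)/17. The first 4 digits are (1, 0, 10, 13).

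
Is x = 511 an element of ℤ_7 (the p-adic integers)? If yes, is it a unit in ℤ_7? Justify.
x ∈ ℤ_7 but not a unit; v_7(x) = 1 > 0

ℤ_7 = {x ∈ ℚ_7 : v_7(x) ≥ 0} and ℤ_7^× = {x ∈ ℤ_7 : v_7(x) = 0}. Here v_7(511) = v_7(num) − v_7(den) = 1; compare against these criteria.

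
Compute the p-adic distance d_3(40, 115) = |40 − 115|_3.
d_3(40, 115) = 1/3

Step 1 — x − y = 40 − 115 = -75. Step 2 — v_3(-75) = 1 (factor: -75 = −(3^1 · 25); the sign does not affect v_p). Step 3 — |x − y|_3 = 3^{-1} = 1/3.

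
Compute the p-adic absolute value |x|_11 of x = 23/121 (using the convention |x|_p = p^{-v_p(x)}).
|23/121|_11 = 121

Step 1 — compute v_11(x) by factoring powers of 11 out of the numerator and denominator: v_11(23/121) = -2. Step 2 — apply |x|_p = p^{-v_p(x)} = 11^{2} = 121.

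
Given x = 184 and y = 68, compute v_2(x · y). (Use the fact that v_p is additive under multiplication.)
v_2(12512) = 5

v_p(x) = 3 (factor: 184 = 2^3 · 23); v_p(y) = 2 (factor: 68 = 2^2 · 17). Additivity: v_p(xy) = v_p(x) + v_p(y) = 3 + 2 = 5. (Direct check: xy = 12512 = 2^5 · (391).)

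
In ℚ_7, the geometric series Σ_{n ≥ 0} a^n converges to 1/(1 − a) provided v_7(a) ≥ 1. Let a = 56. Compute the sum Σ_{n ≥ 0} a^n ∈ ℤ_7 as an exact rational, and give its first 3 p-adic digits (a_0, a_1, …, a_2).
Σ a^n = 1/(1 − a) = -1/55;  first 3 digits = (1, 1, 2)

v_7(a) = 1 ≥ 1, so the series converges in ℤ_7 to 1/(1 − a) = 1/(1 − 56) = -1/55. Expand this rational in ℤ_7: compute digits iteratively via d_i = x_i mod 7, x_{i+1} = (x_i − d_i)/7. The first 3 digits are (1, 1, 2).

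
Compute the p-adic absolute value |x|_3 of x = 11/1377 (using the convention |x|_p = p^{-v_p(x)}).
|11/1377|_3 = 81

Step 1 — compute v_3(x) by factoring powers of 3 out of the numerator and denominator: v_3(11/1377) = -4. Step 2 — apply |x|_p = p^{-v_p(x)} = 3^{4} = 81.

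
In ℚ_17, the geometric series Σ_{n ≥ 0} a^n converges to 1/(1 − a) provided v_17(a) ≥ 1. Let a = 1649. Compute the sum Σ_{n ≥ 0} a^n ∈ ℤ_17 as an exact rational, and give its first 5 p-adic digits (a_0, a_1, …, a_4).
Σ a^n = 1/(1 − a) = -1/1648;  first 5 digits = (1, 12, 13, 3, 12)

v_17(a) = 1 ≥ 1, so the series converges in ℤ_17 to 1/(1 − a) = 1/(1 − 1649) = -1/1648. Expand this rational in ℤ_17: compute digits iteratively via d_i = x_i mod 17, x_{i+1} = (x_i − d_i)/17. The first 5 digits are (1, 12, 13, 3, 12).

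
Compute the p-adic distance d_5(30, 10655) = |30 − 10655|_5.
d_5(30, 10655) = 1/625

Step 1 — x − y = 30 − 10655 = -10625. Step 2 — v_5(-10625) = 4 (factor: -10625 = −(5^4 · 17); the sign does not affect v_p). Step 3 — |x − y|_5 = 5^{-4} = 1/625.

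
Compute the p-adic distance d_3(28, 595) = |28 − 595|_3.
d_3(28, 595) = 1/81

Step 1 — x − y = 28 − 595 = -567. Step 2 — v_3(-567) = 4 (factor: -567 = −(3^4 · 7); the sign does not affect v_p). Step 3 — |x − y|_3 = 3^{-4} = 1/81.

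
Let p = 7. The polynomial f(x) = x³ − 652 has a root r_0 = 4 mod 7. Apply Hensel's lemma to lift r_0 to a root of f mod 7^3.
r_2 = 102 (mod 343)

Hensel: r_{i+1} = r_i − f(r_i)/f′(r_i) mod 7^{i+2}, where f′(x) = 3x². Iterate:
  r_0 = 4 (mod 7)
  r_1 = 4 (mod 49)
  r_2 = 102 (mod 343)
Final: r = 102 with f(r) ≡ 0 mod 7^3.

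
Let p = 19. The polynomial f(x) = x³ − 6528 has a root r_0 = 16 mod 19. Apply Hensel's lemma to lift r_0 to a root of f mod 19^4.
r_3 = 123421 (mod 130321)

Hensel: r_{i+1} = r_i − f(r_i)/f′(r_i) mod 19^{i+2}, where f′(x) = 3x². Iterate:
  r_0 = 16 (mod 19)
  r_1 = 320 (mod 361)
  r_2 = 6818 (mod 6859)
  r_3 = 123421 (mod 130321)
Final: r = 123421 with f(r) ≡ 0 mod 19^4.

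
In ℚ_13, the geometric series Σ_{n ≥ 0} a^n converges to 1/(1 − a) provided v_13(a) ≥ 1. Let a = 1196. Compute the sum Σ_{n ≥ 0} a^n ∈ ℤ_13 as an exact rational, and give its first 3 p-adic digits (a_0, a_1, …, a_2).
Σ a^n = 1/(1 − a) = -1/1195;  first 3 digits = (1, 1, 8)

v_13(a) = 1 ≥ 1, so the series converges in ℤ_13 to 1/(1 − a) = 1/(1 − 1196) = -1/1195. Expand this rational in ℤ_13: compute digits iteratively via d_i = x_i mod 13, x_{i+1} = (x_i − d_i)/13. The first 3 digits are (1, 1, 8).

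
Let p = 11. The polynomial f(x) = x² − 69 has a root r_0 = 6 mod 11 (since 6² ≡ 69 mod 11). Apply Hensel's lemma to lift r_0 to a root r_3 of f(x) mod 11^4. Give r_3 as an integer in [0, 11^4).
r_3 = 7904 (mod 14641)

Hensel's recurrence: r_{i+1} = r_i − f(r_i)·(f′(r_i))^{-1} mod 11^{i+2}, with f′(x) = 2x. Iterate:
  r_0 = 6 (mod 11)
  r_1 = 39 (mod 121)
  r_2 = 1249 (mod 1331)
  r_3 = 7904 (mod 14641)
Final: r_3 = 7904, and one checks f(r_3) ≡ 0 mod 11^4.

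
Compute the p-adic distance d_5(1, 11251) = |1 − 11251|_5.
d_5(1, 11251) = 1/625

Step 1 — x − y = 1 − 11251 = -11250. Step 2 — v_5(-11250) = 4 (factor: -11250 = −(5^4 · 18); the sign does not affect v_p). Step 3 — |x − y|_5 = 5^{-4} = 1/625.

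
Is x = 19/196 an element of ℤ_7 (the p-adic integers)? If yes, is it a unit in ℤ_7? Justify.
x ∉ ℤ_7 (v_7(x) = -2 < 0)

ℤ_7 = {x ∈ ℚ_7 : v_7(x) ≥ 0} and ℤ_7^× = {x ∈ ℤ_7 : v_7(x) = 0}. Here v_7(19/196) = v_7(num) − v_7(den) = -2; compare against these criteria.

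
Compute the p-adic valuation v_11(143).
v_11(143) = 1

v_11(n) is the largest exponent k such that 11^k divides n. Factor out: 143 = 11^1 · 13. (Sign doesn't affect v_p.) So v_11(143) = 1.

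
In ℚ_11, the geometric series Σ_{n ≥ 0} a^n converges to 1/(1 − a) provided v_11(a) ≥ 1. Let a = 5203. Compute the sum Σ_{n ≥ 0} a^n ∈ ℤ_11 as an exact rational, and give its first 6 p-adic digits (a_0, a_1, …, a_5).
Σ a^n = 1/(1 − a) = -1/5202;  first 6 digits = (1, 0, 10, 3, 1, 3)

v_11(a) = 2 ≥ 1, so the series converges in ℤ_11 to 1/(1 − a) = 1/(1 − 5203) = -1/5202. Expand this rational in ℤ_11: compute digits iteratively via d_i = x_i mod 11, x_{i+1} = (x_i − d_i)/11. The first 6 digits are (1, 0, 10, 3, 1, 3).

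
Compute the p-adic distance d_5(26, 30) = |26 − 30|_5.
d_5(26, 30) = 1

Step 1 — x − y = 26 − 30 = -4. Step 2 — v_5(-4) = 0 (factor: -4 = −(5^0 · 4); the sign does not affect v_p). Step 3 — |x − y|_5 = 5^{0} = 1.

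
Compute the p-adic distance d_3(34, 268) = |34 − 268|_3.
d_3(34, 268) = 1/9

Step 1 — x − y = 34 − 268 = -234. Step 2 — v_3(-234) = 2 (factor: -234 = −(3^2 · 26); the sign does not affect v_p). Step 3 — |x − y|_3 = 3^{-2} = 1/9.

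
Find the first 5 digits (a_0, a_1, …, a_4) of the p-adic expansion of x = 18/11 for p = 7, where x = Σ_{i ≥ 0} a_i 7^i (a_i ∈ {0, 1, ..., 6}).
(a_0, …, a_4) = (1, 2, 1, 3, 4)

v_7(18/11) = 0 (numerator and denominator both coprime to 7), so x ∈ ℤ_7^×. Compute digits iteratively via a_i = x_i mod 7, x_{i+1} = (x_i − a_i)/7, with x_0 = x:
  x_0 = 18/11;  a_0 = 1;  x_1 = (x_0 − 1)/7 = 1/11
  x_1 = 1/11;  a_1 = 2;  x_2 = (x_1 − 2)/7 = -3/11
  x_2 = -3/11;  a_2 = 1;  x_3 = (x_2 − 1)/7 = -2/11
  x_3 = -2/11;  a_3 = 3;  x_4 = (x_3 − 3)/7 = -5/11
  x_4 = -5/11;  a_4 = 4;  x_5 = (x_4 − 4)/7 = -7/11
Digits: (1, 2, 1, 3, 4).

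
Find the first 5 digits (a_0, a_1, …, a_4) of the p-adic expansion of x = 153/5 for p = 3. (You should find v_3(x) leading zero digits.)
(a_0, …, a_4) = (0, 0, 1, 2, 2)

v_3(153/5) = 2, so a_0 = ... = a_1 = 0. Factor out: x = 3^2 · u with u = 17/5 a unit in ℤ_3. Expand u iteratively via a_{v+i} = u_i mod 3, u_{i+1} = (u_i − a_{v+i})/3:
  u_0 = 17/5;  a_2 = 1;  u_1 = (u_0 − 1)/3 = 4/5
  u_1 = 4/5;  a_3 = 2;  u_2 = (u_1 − 2)/3 = -2/5
  u_2 = -2/5;  a_4 = 2;  u_3 = (u_2 − 2)/3 = -4/5
Digits: (0, 0, 1, 2, 2).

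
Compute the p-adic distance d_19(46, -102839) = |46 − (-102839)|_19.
d_19(46, -102839) = 1/6859

Step 1 — x − y = 46 − (-102839) = 102885. Step 2 — v_19(102885) = 3 (factor: 102885 = (19^3 · 15); the sign does not affect v_p). Step 3 — |x − y|_19 = 19^{-3} = 1/6859.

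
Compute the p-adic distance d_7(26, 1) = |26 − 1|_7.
d_7(26, 1) = 1

Step 1 — x − y = 26 − 1 = 25. Step 2 — v_7(25) = 0 (factor: 25 = (7^0 · 25); the sign does not affect v_p). Step 3 — |x − y|_7 = 7^{0} = 1.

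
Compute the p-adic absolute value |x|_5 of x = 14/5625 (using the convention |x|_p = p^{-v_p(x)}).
|14/5625|_5 = 625

Step 1 — compute v_5(x) by factoring powers of 5 out of the numerator and denominator: v_5(14/5625) = -4. Step 2 — apply |x|_p = p^{-v_p(x)} = 5^{4} = 625.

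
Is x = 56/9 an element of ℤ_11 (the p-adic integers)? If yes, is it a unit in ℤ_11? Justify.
x ∈ ℤ_11^× (unit); v_11(x) = 0

ℤ_11 = {x ∈ ℚ_11 : v_11(x) ≥ 0} and ℤ_11^× = {x ∈ ℤ_11 : v_11(x) = 0}. Here v_11(56/9) = v_11(num) − v_11(den) = 0; compare against these criteria.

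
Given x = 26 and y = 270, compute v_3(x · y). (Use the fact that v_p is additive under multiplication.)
v_3(7020) = 3

v_p(x) = 0 (factor: 26 = 3^0 · 26); v_p(y) = 3 (factor: 270 = 3^3 · 10). Additivity: v_p(xy) = v_p(x) + v_p(y) = 0 + 3 = 3. (Direct check: xy = 7020 = 3^3 · (260).)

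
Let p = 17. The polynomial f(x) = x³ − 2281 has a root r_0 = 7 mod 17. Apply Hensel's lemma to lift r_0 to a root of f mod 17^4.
r_3 = 22515 (mod 83521)

Hensel: r_{i+1} = r_i − f(r_i)/f′(r_i) mod 17^{i+2}, where f′(x) = 3x². Iterate:
  r_0 = 7 (mod 17)
  r_1 = 262 (mod 289)
  r_2 = 2863 (mod 4913)
  r_3 = 22515 (mod 83521)
Final: r = 22515 with f(r) ≡ 0 mod 17^4.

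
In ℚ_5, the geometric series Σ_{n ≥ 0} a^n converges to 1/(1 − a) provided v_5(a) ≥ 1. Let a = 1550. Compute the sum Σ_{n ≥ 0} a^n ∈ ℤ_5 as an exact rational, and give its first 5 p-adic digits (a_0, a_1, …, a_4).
Σ a^n = 1/(1 − a) = -1/1549;  first 5 digits = (1, 0, 2, 2, 1)

v_5(a) = 2 ≥ 1, so the series converges in ℤ_5 to 1/(1 − a) = 1/(1 − 1550) = -1/1549. Expand this rational in ℤ_5: compute digits iteratively via d_i = x_i mod 5, x_{i+1} = (x_i − d_i)/5. The first 5 digits are (1, 0, 2, 2, 1).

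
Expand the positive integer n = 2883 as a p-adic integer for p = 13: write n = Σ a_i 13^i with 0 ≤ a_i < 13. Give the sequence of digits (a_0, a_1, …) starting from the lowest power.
(a_0, a_1, …) = (10, 0, 4, 1)

Repeated division by 13 gives the digits low-to-high: 2883 = 10 + 4·13^2 + 1·13^3. Digit sequence: (10, 0, 4, 1).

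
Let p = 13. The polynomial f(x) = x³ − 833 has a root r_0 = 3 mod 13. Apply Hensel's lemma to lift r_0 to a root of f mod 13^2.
r_1 = 133 (mod 169)

Hensel: r_{i+1} = r_i − f(r_i)/f′(r_i) mod 13^{i+2}, where f′(x) = 3x². Iterate:
  r_0 = 3 (mod 13)
  r_1 = 133 (mod 169)
Final: r = 133 with f(r) ≡ 0 mod 13^2.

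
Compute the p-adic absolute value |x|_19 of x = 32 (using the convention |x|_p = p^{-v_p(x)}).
|32|_19 = 1

Step 1 — compute v_19(x) by factoring powers of 19 out of the numerator and denominator: v_19(32) = 0. Step 2 — apply |x|_p = p^{-v_p(x)} = 19^{0} = 1.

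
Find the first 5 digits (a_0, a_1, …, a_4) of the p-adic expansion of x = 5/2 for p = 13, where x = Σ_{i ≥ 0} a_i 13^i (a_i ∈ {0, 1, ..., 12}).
(a_0, …, a_4) = (9, 6, 6, 6, 6)

v_13(5/2) = 0 (numerator and denominator both coprime to 13), so x ∈ ℤ_13^×. Compute digits iteratively via a_i = x_i mod 13, x_{i+1} = (x_i − a_i)/13, with x_0 = x:
  x_0 = 5/2;  a_0 = 9;  x_1 = (x_0 − 9)/13 = -1/2
  x_1 = -1/2;  a_1 = 6;  x_2 = (x_1 − 6)/13 = -1/2
  x_2 = -1/2;  a_2 = 6;  x_3 = (x_2 − 6)/13 = -1/2
  x_3 = -1/2;  a_3 = 6;  x_4 = (x_3 − 6)/13 = -1/2
  x_4 = -1/2;  a_4 = 6;  x_5 = (x_4 − 6)/13 = -1/2
Digits: (9, 6, 6, 6, 6).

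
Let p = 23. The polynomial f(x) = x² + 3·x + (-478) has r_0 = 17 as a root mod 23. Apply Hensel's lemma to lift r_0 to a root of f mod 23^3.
r_2 = 11816 (mod 12167)

Hensel: r_{i+1} = r_i − f(r_i)·(f′(r_i))^{-1} mod 23^{i+2}, f′(x) = 2x + 3. Iterate:
  r_0 = 17 (mod 23)
  r_1 = 178 (mod 529)
  r_2 = 11816 (mod 12167)
Final: r = 11816 satisfies f(r) ≡ 0 mod 23^3.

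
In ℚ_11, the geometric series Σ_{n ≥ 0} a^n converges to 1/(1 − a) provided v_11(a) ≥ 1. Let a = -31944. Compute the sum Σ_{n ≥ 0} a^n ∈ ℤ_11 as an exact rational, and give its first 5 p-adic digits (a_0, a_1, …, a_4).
Σ a^n = 1/(1 − a) = 1/31945;  first 5 digits = (1, 0, 0, 9, 8)

v_11(a) = 3 ≥ 1, so the series converges in ℤ_11 to 1/(1 − a) = 1/(1 − (-31944)) = 1/31945. Expand this rational in ℤ_11: compute digits iteratively via d_i = x_i mod 11, x_{i+1} = (x_i − d_i)/11. The first 5 digits are (1, 0, 0, 9, 8).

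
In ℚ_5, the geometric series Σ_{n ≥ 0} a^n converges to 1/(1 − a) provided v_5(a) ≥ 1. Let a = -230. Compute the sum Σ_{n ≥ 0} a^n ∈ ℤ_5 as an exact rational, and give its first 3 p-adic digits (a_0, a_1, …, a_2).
Σ a^n = 1/(1 − a) = 1/231;  first 3 digits = (1, 4, 1)

v_5(a) = 1 ≥ 1, so the series converges in ℤ_5 to 1/(1 − a) = 1/(1 − (-230)) = 1/231. Expand this rational in ℤ_5: compute digits iteratively via d_i = x_i mod 5, x_{i+1} = (x_i − d_i)/5. The first 3 digits are (1, 4, 1).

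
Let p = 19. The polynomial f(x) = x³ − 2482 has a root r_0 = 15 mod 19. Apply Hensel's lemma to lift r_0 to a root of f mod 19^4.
r_3 = 49852 (mod 130321)

Hensel: r_{i+1} = r_i − f(r_i)/f′(r_i) mod 19^{i+2}, where f′(x) = 3x². Iterate:
  r_0 = 15 (mod 19)
  r_1 = 34 (mod 361)
  r_2 = 1839 (mod 6859)
  r_3 = 49852 (mod 130321)
Final: r = 49852 with f(r) ≡ 0 mod 19^4.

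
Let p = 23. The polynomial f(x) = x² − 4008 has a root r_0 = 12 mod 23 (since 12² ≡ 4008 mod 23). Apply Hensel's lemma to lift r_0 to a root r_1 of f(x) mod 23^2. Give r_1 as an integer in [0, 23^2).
r_1 = 173 (mod 529)

Hensel's recurrence: r_{i+1} = r_i − f(r_i)·(f′(r_i))^{-1} mod 23^{i+2}, with f′(x) = 2x. Iterate:
  r_0 = 12 (mod 23)
  r_1 = 173 (mod 529)
Final: r_1 = 173, and one checks f(r_1) ≡ 0 mod 23^2.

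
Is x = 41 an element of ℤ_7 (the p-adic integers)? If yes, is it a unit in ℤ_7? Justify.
x ∈ ℤ_7^× (unit); v_7(x) = 0

ℤ_7 = {x ∈ ℚ_7 : v_7(x) ≥ 0} and ℤ_7^× = {x ∈ ℤ_7 : v_7(x) = 0}. Here v_7(41) = v_7(num) − v_7(den) = 0; compare against these criteria.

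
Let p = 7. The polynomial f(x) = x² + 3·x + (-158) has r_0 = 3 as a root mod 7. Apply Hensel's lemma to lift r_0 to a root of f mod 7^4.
r_3 = 2180 (mod 2401)

Hensel: r_{i+1} = r_i − f(r_i)·(f′(r_i))^{-1} mod 7^{i+2}, f′(x) = 2x + 3. Iterate:
  r_0 = 3 (mod 7)
  r_1 = 24 (mod 49)
  r_2 = 122 (mod 343)
  r_3 = 2180 (mod 2401)
Final: r = 2180 satisfies f(r) ≡ 0 mod 7^4.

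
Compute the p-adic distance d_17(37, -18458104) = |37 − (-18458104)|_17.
d_17(37, -18458104) = 1/1419857

Step 1 — x − y = 37 − (-18458104) = 18458141. Step 2 — v_17(18458141) = 5 (factor: 18458141 = (17^5 · 13); the sign does not affect v_p). Step 3 — |x − y|_17 = 17^{-5} = 1/1419857.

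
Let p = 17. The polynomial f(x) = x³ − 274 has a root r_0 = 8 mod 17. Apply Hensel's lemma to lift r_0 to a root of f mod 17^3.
r_2 = 4700 (mod 4913)

Hensel: r_{i+1} = r_i − f(r_i)/f′(r_i) mod 17^{i+2}, where f′(x) = 3x². Iterate:
  r_0 = 8 (mod 17)
  r_1 = 76 (mod 289)
  r_2 = 4700 (mod 4913)
Final: r = 4700 with f(r) ≡ 0 mod 17^3.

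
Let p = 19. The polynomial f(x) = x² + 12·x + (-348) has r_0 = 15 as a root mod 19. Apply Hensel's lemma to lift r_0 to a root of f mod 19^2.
r_1 = 91 (mod 361)

Hensel: r_{i+1} = r_i − f(r_i)·(f′(r_i))^{-1} mod 19^{i+2}, f′(x) = 2x + 12. Iterate:
  r_0 = 15 (mod 19)
  r_1 = 91 (mod 361)
Final: r = 91 satisfies f(r) ≡ 0 mod 19^2.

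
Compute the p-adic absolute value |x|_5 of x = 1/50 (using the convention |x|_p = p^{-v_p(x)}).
|1/50|_5 = 25

Step 1 — compute v_5(x) by factoring powers of 5 out of the numerator and denominator: v_5(1/50) = -2. Step 2 — apply |x|_p = p^{-v_p(x)} = 5^{2} = 25.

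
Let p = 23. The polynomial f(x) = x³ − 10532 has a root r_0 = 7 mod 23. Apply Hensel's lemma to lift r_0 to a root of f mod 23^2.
r_1 = 375 (mod 529)

Hensel: r_{i+1} = r_i − f(r_i)/f′(r_i) mod 23^{i+2}, where f′(x) = 3x². Iterate:
  r_0 = 7 (mod 23)
  r_1 = 375 (mod 529)
Final: r = 375 with f(r) ≡ 0 mod 23^2.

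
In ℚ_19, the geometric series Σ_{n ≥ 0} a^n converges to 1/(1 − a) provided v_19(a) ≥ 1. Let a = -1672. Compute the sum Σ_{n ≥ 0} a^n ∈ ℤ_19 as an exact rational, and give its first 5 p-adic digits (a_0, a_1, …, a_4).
Σ a^n = 1/(1 − a) = 1/1673;  first 5 digits = (1, 7, 6, 9, 14)

v_19(a) = 1 ≥ 1, so the series converges in ℤ_19 to 1/(1 − a) = 1/(1 − (-1672)) = 1/1673. Expand this rational in ℤ_19: compute digits iteratively via d_i = x_i mod 19, x_{i+1} = (x_i − d_i)/19. The first 5 digits are (1, 7, 6, 9, 14).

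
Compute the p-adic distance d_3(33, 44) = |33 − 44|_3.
d_3(33, 44) = 1

Step 1 — x − y = 33 − 44 = -11. Step 2 — v_3(-11) = 0 (factor: -11 = −(3^0 · 11); the sign does not affect v_p). Step 3 — |x − y|_3 = 3^{0} = 1.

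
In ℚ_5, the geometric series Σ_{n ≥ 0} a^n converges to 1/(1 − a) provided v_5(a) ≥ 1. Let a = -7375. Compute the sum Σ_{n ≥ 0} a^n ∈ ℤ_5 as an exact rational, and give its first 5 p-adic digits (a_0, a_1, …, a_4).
Σ a^n = 1/(1 − a) = 1/7376;  first 5 digits = (1, 0, 0, 1, 3)

v_5(a) = 3 ≥ 1, so the series converges in ℤ_5 to 1/(1 − a) = 1/(1 − (-7375)) = 1/7376. Expand this rational in ℤ_5: compute digits iteratively via d_i = x_i mod 5, x_{i+1} = (x_i − d_i)/5. The first 5 digits are (1, 0, 0, 1, 3).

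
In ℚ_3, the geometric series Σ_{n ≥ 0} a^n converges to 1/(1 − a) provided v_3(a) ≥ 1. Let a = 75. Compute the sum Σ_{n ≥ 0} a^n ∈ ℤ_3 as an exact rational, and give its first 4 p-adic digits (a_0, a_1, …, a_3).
Σ a^n = 1/(1 − a) = -1/74;  first 4 digits = (1, 1, 0, 2)

v_3(a) = 1 ≥ 1, so the series converges in ℤ_3 to 1/(1 − a) = 1/(1 − 75) = -1/74. Expand this rational in ℤ_3: compute digits iteratively via d_i = x_i mod 3, x_{i+1} = (x_i − d_i)/3. The first 4 digits are (1, 1, 0, 2).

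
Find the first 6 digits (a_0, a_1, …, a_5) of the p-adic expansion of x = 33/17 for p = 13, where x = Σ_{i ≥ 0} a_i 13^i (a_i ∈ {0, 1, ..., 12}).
(a_0, …, a_5) = (5, 12, 9, 0, 3, 12)

v_13(33/17) = 0 (numerator and denominator both coprime to 13), so x ∈ ℤ_13^×. Compute digits iteratively via a_i = x_i mod 13, x_{i+1} = (x_i − a_i)/13, with x_0 = x:
  x_0 = 33/17;  a_0 = 5;  x_1 = (x_0 − 5)/13 = -4/17
  x_1 = -4/17;  a_1 = 12;  x_2 = (x_1 − 12)/13 = -16/17
  x_2 = -16/17;  a_2 = 9;  x_3 = (x_2 − 9)/13 = -13/17
  x_3 = -13/17;  a_3 = 0;  x_4 = (x_3 − 0)/13 = -1/17
  x_4 = -1/17;  a_4 = 3;  x_5 = (x_4 − 3)/13 = -4/17
  x_5 = -4/17;  a_5 = 12;  x_6 = (x_5 − 12)/13 = -16/17
Digits: (5, 12, 9, 0, 3, 12).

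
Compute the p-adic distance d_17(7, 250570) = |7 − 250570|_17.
d_17(7, 250570) = 1/83521

Step 1 — x − y = 7 − 250570 = -250563. Step 2 — v_17(-250563) = 4 (factor: -250563 = −(17^4 · 3); the sign does not affect v_p). Step 3 — |x − y|_17 = 17^{-4} = 1/83521.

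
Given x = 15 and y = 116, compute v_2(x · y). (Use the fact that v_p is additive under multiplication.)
v_2(1740) = 2

v_p(x) = 0 (factor: 15 = 2^0 · 15); v_p(y) = 2 (factor: 116 = 2^2 · 29). Additivity: v_p(xy) = v_p(x) + v_p(y) = 0 + 2 = 2. (Direct check: xy = 1740 = 2^2 · (435).)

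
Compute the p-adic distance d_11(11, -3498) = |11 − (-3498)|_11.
d_11(11, -3498) = 1/121

Step 1 — x − y = 11 − (-3498) = 3509. Step 2 — v_11(3509) = 2 (factor: 3509 = (11^2 · 29); the sign does not affect v_p). Step 3 — |x − y|_11 = 11^{-2} = 1/121.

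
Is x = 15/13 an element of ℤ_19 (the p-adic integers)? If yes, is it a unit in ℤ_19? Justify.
x ∈ ℤ_19^× (unit); v_19(x) = 0

ℤ_19 = {x ∈ ℚ_19 : v_19(x) ≥ 0} and ℤ_19^× = {x ∈ ℤ_19 : v_19(x) = 0}. Here v_19(15/13) = v_19(num) − v_19(den) = 0; compare against these criteria.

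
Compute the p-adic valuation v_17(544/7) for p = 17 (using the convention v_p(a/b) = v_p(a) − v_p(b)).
v_17(544/7) = 1

Factor powers of 17 from the numerator and denominator of the reduced fraction: 544 = 17^1 · 32 and 7 = 17^0 · 7. Apply v_p(a/b) = v_p(a) − v_p(b): v_17(544/7) = 1 − 0 = 1.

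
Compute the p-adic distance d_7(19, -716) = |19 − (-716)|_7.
d_7(19, -716) = 1/49

Step 1 — x − y = 19 − (-716) = 735. Step 2 — v_7(735) = 2 (factor: 735 = (7^2 · 15); the sign does not affect v_p). Step 3 — |x − y|_7 = 7^{-2} = 1/49.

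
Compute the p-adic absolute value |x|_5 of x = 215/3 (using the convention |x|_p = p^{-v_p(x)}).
|215/3|_5 = 1/5

Step 1 — compute v_5(x) by factoring powers of 5 out of the numerator and denominator: v_5(215/3) = 1. Step 2 — apply |x|_p = p^{-v_p(x)} = 5^{-1} = 1/5.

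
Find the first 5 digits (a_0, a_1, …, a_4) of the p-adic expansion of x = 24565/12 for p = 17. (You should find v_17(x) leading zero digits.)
(a_0, …, a_4) = (0, 0, 0, 16, 9)

v_17(24565/12) = 3, so a_0 = ... = a_2 = 0. Factor out: x = 17^3 · u with u = 5/12 a unit in ℤ_17. Expand u iteratively via a_{v+i} = u_i mod 17, u_{i+1} = (u_i − a_{v+i})/17:
  u_0 = 5/12;  a_3 = 16;  u_1 = (u_0 − 16)/17 = -11/12
  u_1 = -11/12;  a_4 = 9;  u_2 = (u_1 − 9)/17 = -7/12
Digits: (0, 0, 0, 16, 9).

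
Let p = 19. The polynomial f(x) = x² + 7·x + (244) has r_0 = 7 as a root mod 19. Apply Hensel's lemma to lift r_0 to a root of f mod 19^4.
r_3 = 103443 (mod 130321)

Hensel: r_{i+1} = r_i − f(r_i)·(f′(r_i))^{-1} mod 19^{i+2}, f′(x) = 2x + 7. Iterate:
  r_0 = 7 (mod 19)
  r_1 = 197 (mod 361)
  r_2 = 558 (mod 6859)
  r_3 = 103443 (mod 130321)
Final: r = 103443 satisfies f(r) ≡ 0 mod 19^4.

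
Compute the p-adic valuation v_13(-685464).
v_13(-685464) = 4

v_13(n) is the largest exponent k such that 13^k divides n. Factor out: -685464 = -13^4 · 24. (Sign doesn't affect v_p.) So v_13(-685464) = 4.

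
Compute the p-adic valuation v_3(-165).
v_3(-165) = 1

v_3(n) is the largest exponent k such that 3^k divides n. Factor out: -165 = -3^1 · 55. (Sign doesn't affect v_p.) So v_3(-165) = 1.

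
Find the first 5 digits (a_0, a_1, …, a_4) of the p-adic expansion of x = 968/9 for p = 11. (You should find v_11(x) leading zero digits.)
(a_0, …, a_4) = (0, 0, 7, 8, 9)

v_11(968/9) = 2, so a_0 = ... = a_1 = 0. Factor out: x = 11^2 · u with u = 8/9 a unit in ℤ_11. Expand u iteratively via a_{v+i} = u_i mod 11, u_{i+1} = (u_i − a_{v+i})/11:
  u_0 = 8/9;  a_2 = 7;  u_1 = (u_0 − 7)/11 = -5/9
  u_1 = -5/9;  a_3 = 8;  u_2 = (u_1 − 8)/11 = -7/9
  u_2 = -7/9;  a_4 = 9;  u_3 = (u_2 − 9)/11 = -8/9
Digits: (0, 0, 7, 8, 9).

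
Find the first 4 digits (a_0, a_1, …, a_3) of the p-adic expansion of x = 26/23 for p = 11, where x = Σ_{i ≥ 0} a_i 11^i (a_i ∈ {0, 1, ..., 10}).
(a_0, …, a_3) = (4, 5, 0, 10)

v_11(26/23) = 0 (numerator and denominator both coprime to 11), so x ∈ ℤ_11^×. Compute digits iteratively via a_i = x_i mod 11, x_{i+1} = (x_i − a_i)/11, with x_0 = x:
  x_0 = 26/23;  a_0 = 4;  x_1 = (x_0 − 4)/11 = -6/23
  x_1 = -6/23;  a_1 = 5;  x_2 = (x_1 − 5)/11 = -11/23
  x_2 = -11/23;  a_2 = 0;  x_3 = (x_2 − 0)/11 = -1/23
  x_3 = -1/23;  a_3 = 10;  x_4 = (x_3 − 10)/11 = -21/23
Digits: (4, 5, 0, 10).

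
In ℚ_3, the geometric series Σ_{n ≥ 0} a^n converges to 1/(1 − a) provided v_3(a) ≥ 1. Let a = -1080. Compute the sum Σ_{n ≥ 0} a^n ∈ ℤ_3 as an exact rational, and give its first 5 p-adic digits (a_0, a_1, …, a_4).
Σ a^n = 1/(1 − a) = 1/1081;  first 5 digits = (1, 0, 0, 2, 1)

v_3(a) = 3 ≥ 1, so the series converges in ℤ_3 to 1/(1 − a) = 1/(1 − (-1080)) = 1/1081. Expand this rational in ℤ_3: compute digits iteratively via d_i = x_i mod 3, x_{i+1} = (x_i − d_i)/3. The first 5 digits are (1, 0, 0, 2, 1).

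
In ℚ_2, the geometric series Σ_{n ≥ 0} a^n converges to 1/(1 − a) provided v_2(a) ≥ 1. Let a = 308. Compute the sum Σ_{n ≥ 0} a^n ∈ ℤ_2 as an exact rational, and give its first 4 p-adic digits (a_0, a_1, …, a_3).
Σ a^n = 1/(1 − a) = -1/307;  first 4 digits = (1, 0, 1, 0)

v_2(a) = 2 ≥ 1, so the series converges in ℤ_2 to 1/(1 − a) = 1/(1 − 308) = -1/307. Expand this rational in ℤ_2: compute digits iteratively via d_i = x_i mod 2, x_{i+1} = (x_i − d_i)/2. The first 4 digits are (1, 0, 1, 0).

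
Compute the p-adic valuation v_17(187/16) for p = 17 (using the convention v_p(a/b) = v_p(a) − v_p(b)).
v_17(187/16) = 1

Factor powers of 17 from the numerator and denominator of the reduced fraction: 187 = 17^1 · 11 and 16 = 17^0 · 16. Apply v_p(a/b) = v_p(a) − v_p(b): v_17(187/16) = 1 − 0 = 1.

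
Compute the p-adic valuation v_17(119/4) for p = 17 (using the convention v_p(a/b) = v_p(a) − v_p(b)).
v_17(119/4) = 1

Factor powers of 17 from the numerator and denominator of the reduced fraction: 119 = 17^1 · 7 and 4 = 17^0 · 4. Apply v_p(a/b) = v_p(a) − v_p(b): v_17(119/4) = 1 − 0 = 1.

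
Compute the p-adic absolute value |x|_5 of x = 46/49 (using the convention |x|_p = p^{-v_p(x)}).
|46/49|_5 = 1

Step 1 — compute v_5(x) by factoring powers of 5 out of the numerator and denominator: v_5(46/49) = 0. Step 2 — apply |x|_p = p^{-v_p(x)} = 5^{0} = 1.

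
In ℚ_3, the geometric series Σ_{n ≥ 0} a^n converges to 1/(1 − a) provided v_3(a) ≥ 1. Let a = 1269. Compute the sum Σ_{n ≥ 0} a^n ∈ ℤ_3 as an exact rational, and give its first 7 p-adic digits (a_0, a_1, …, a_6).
Σ a^n = 1/(1 − a) = -1/1268;  first 7 digits = (1, 0, 0, 2, 0, 2, 2)

v_3(a) = 3 ≥ 1, so the series converges in ℤ_3 to 1/(1 − a) = 1/(1 − 1269) = -1/1268. Expand this rational in ℤ_3: compute digits iteratively via d_i = x_i mod 3, x_{i+1} = (x_i − d_i)/3. The first 7 digits are (1, 0, 0, 2, 0, 2, 2).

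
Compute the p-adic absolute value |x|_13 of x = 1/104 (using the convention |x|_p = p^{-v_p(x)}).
|1/104|_13 = 13

Step 1 — compute v_13(x) by factoring powers of 13 out of the numerator and denominator: v_13(1/104) = -1. Step 2 — apply |x|_p = p^{-v_p(x)} = 13^{1} = 13.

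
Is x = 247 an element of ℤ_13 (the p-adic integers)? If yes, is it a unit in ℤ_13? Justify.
x ∈ ℤ_13 but not a unit; v_13(x) = 1 > 0

ℤ_13 = {x ∈ ℚ_13 : v_13(x) ≥ 0} and ℤ_13^× = {x ∈ ℤ_13 : v_13(x) = 0}. Here v_13(247) = v_13(num) − v_13(den) = 1; compare against these criteria.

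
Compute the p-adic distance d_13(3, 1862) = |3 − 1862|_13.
d_13(3, 1862) = 1/169

Step 1 — x − y = 3 − 1862 = -1859. Step 2 — v_13(-1859) = 2 (factor: -1859 = −(13^2 · 11); the sign does not affect v_p). Step 3 — |x − y|_13 = 13^{-2} = 1/169.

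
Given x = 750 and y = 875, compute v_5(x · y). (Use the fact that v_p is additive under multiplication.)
v_5(656250) = 6

v_p(x) = 3 (factor: 750 = 5^3 · 6); v_p(y) = 3 (factor: 875 = 5^3 · 7). Additivity: v_p(xy) = v_p(x) + v_p(y) = 3 + 3 = 6. (Direct check: xy = 656250 = 5^6 · (42).)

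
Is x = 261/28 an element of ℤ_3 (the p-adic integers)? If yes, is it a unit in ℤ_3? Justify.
x ∈ ℤ_3 but not a unit; v_3(x) = 2 > 0

ℤ_3 = {x ∈ ℚ_3 : v_3(x) ≥ 0} and ℤ_3^× = {x ∈ ℤ_3 : v_3(x) = 0}. Here v_3(261/28) = v_3(num) − v_3(den) = 2; compare against these criteria.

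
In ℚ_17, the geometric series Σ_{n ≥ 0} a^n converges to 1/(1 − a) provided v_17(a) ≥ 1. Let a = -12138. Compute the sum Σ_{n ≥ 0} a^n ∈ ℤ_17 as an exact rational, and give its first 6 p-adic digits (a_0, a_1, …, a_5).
Σ a^n = 1/(1 − a) = 1/12139;  first 6 digits = (1, 0, 9, 14, 12, 1)

v_17(a) = 2 ≥ 1, so the series converges in ℤ_17 to 1/(1 − a) = 1/(1 − (-12138)) = 1/12139. Expand this rational in ℤ_17: compute digits iteratively via d_i = x_i mod 17, x_{i+1} = (x_i − d_i)/17. The first 6 digits are (1, 0, 9, 14, 12, 1).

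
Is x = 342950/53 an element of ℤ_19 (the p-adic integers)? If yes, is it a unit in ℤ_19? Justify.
x ∈ ℤ_19 but not a unit; v_19(x) = 3 > 0

ℤ_19 = {x ∈ ℚ_19 : v_19(x) ≥ 0} and ℤ_19^× = {x ∈ ℤ_19 : v_19(x) = 0}. Here v_19(342950/53) = v_19(num) − v_19(den) = 3; compare against these criteria.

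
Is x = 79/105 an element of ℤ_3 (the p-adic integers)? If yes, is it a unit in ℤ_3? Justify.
x ∉ ℤ_3 (v_3(x) = -1 < 0)

ℤ_3 = {x ∈ ℚ_3 : v_3(x) ≥ 0} and ℤ_3^× = {x ∈ ℤ_3 : v_3(x) = 0}. Here v_3(79/105) = v_3(num) − v_3(den) = -1; compare against these criteria.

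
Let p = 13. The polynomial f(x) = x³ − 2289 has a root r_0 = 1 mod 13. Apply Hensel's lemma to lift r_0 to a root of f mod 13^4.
r_3 = 11805 (mod 28561)

Hensel: r_{i+1} = r_i − f(r_i)/f′(r_i) mod 13^{i+2}, where f′(x) = 3x². Iterate:
  r_0 = 1 (mod 13)
  r_1 = 144 (mod 169)
  r_2 = 820 (mod 2197)
  r_3 = 11805 (mod 28561)
Final: r = 11805 with f(r) ≡ 0 mod 13^4.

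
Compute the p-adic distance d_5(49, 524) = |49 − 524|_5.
d_5(49, 524) = 1/25

Step 1 — x − y = 49 − 524 = -475. Step 2 — v_5(-475) = 2 (factor: -475 = −(5^2 · 19); the sign does not affect v_p). Step 3 — |x − y|_5 = 5^{-2} = 1/25.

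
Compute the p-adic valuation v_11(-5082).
v_11(-5082) = 2

v_11(n) is the largest exponent k such that 11^k divides n. Factor out: -5082 = -11^2 · 42. (Sign doesn't affect v_p.) So v_11(-5082) = 2.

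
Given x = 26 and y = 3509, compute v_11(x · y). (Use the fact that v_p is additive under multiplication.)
v_11(91234) = 2

v_p(x) = 0 (factor: 26 = 11^0 · 26); v_p(y) = 2 (factor: 3509 = 11^2 · 29). Additivity: v_p(xy) = v_p(x) + v_p(y) = 0 + 2 = 2. (Direct check: xy = 91234 = 11^2 · (754).)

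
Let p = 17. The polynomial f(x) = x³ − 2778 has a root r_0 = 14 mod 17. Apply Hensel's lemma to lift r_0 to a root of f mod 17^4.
r_3 = 51575 (mod 83521)

Hensel: r_{i+1} = r_i − f(r_i)/f′(r_i) mod 17^{i+2}, where f′(x) = 3x². Iterate:
  r_0 = 14 (mod 17)
  r_1 = 133 (mod 289)
  r_2 = 2445 (mod 4913)
  r_3 = 51575 (mod 83521)
Final: r = 51575 with f(r) ≡ 0 mod 17^4.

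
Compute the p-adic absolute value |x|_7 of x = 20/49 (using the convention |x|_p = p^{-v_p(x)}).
|20/49|_7 = 49

Step 1 — compute v_7(x) by factoring powers of 7 out of the numerator and denominator: v_7(20/49) = -2. Step 2 — apply |x|_p = p^{-v_p(x)} = 7^{2} = 49.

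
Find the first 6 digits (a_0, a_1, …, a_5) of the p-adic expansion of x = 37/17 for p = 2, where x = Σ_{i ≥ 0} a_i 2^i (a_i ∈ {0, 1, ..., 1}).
(a_0, …, a_5) = (1, 0, 1, 0, 1, 0)

v_2(37/17) = 0 (numerator and denominator both coprime to 2), so x ∈ ℤ_2^×. Compute digits iteratively via a_i = x_i mod 2, x_{i+1} = (x_i − a_i)/2, with x_0 = x:
  x_0 = 37/17;  a_0 = 1;  x_1 = (x_0 − 1)/2 = 10/17
  x_1 = 10/17;  a_1 = 0;  x_2 = (x_1 − 0)/2 = 5/17
  x_2 = 5/17;  a_2 = 1;  x_3 = (x_2 − 1)/2 = -6/17
  x_3 = -6/17;  a_3 = 0;  x_4 = (x_3 − 0)/2 = -3/17
  x_4 = -3/17;  a_4 = 1;  x_5 = (x_4 − 1)/2 = -10/17
  x_5 = -10/17;  a_5 = 0;  x_6 = (x_5 − 0)/2 = -5/17
Digits: (1, 0, 1, 0, 1, 0).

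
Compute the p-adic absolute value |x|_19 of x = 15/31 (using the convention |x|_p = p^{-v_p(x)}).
|15/31|_19 = 1

Step 1 — compute v_19(x) by factoring powers of 19 out of the numerator and denominator: v_19(15/31) = 0. Step 2 — apply |x|_p = p^{-v_p(x)} = 19^{0} = 1.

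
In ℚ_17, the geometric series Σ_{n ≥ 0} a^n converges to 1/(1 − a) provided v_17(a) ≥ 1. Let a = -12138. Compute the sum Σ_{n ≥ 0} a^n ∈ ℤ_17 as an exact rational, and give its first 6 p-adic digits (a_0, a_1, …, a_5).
Σ a^n = 1/(1 − a) = 1/12139;  first 6 digits = (1, 0, 9, 14, 12, 1)

v_17(a) = 2 ≥ 1, so the series converges in ℤ_17 to 1/(1 − a) = 1/(1 − (-12138)) = 1/12139. Expand this rational in ℤ_17: compute digits iteratively via d_i = x_i mod 17, x_{i+1} = (x_i − d_i)/17. The first 6 digits are (1, 0, 9, 14, 12, 1).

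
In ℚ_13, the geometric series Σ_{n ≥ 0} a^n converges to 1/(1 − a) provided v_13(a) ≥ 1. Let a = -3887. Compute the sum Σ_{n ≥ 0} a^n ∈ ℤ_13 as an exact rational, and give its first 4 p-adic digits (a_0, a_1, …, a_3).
Σ a^n = 1/(1 − a) = 1/3888;  first 4 digits = (1, 0, 3, 11)

v_13(a) = 2 ≥ 1, so the series converges in ℤ_13 to 1/(1 − a) = 1/(1 − (-3887)) = 1/3888. Expand this rational in ℤ_13: compute digits iteratively via d_i = x_i mod 13, x_{i+1} = (x_i − d_i)/13. The first 4 digits are (1, 0, 3, 11).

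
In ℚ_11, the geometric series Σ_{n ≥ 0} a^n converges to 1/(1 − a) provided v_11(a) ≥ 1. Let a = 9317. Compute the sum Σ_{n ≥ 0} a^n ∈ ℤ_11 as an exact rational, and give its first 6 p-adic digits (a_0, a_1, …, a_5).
Σ a^n = 1/(1 − a) = -1/9316;  first 6 digits = (1, 0, 0, 7, 0, 0)

v_11(a) = 3 ≥ 1, so the series converges in ℤ_11 to 1/(1 − a) = 1/(1 − 9317) = -1/9316. Expand this rational in ℤ_11: compute digits iteratively via d_i = x_i mod 11, x_{i+1} = (x_i − d_i)/11. The first 6 digits are (1, 0, 0, 7, 0, 0).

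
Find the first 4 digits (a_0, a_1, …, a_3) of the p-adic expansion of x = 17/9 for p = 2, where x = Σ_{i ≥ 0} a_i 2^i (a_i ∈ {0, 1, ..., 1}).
(a_0, …, a_3) = (1, 0, 0, 1)

v_2(17/9) = 0 (numerator and denominator both coprime to 2), so x ∈ ℤ_2^×. Compute digits iteratively via a_i = x_i mod 2, x_{i+1} = (x_i − a_i)/2, with x_0 = x:
  x_0 = 17/9;  a_0 = 1;  x_1 = (x_0 − 1)/2 = 4/9
  x_1 = 4/9;  a_1 = 0;  x_2 = (x_1 − 0)/2 = 2/9
  x_2 = 2/9;  a_2 = 0;  x_3 = (x_2 − 0)/2 = 1/9
  x_3 = 1/9;  a_3 = 1;  x_4 = (x_3 − 1)/2 = -4/9
Digits: (1, 0, 0, 1).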